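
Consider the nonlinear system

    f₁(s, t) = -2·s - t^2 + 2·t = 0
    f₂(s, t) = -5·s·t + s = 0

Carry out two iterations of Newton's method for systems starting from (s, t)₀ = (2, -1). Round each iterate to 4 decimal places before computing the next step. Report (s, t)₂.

(26.2500, -8.0500)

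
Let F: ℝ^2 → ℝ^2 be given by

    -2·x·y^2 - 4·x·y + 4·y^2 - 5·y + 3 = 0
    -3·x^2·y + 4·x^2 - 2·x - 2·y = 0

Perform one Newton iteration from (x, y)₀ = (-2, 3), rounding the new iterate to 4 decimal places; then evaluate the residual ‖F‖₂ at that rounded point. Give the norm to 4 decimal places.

21.2005

At (-2, 3): F = (84.0000, -22.0000).
Jacobian J = [[-2·y^2 - 4·y, -4·x·y - 4·x + 8·y - 5], [-6·x·y + 8·x - 2, -3·x^2 - 2]].
At the point, J = [[-30.0000, 51.0000], [18.0000, -14.0000]] (det J = -498.0000).
Solving J·Δ = −F gives Δ = (-0.1084, -1.7108).
Then the next iterate is (x, y)₁ = (-2.1084, 1.2892).
Re-evaluating at (-2.1084, 1.2892): F = (21.083220, 2.226964), so ‖F‖₂ = 21.2005.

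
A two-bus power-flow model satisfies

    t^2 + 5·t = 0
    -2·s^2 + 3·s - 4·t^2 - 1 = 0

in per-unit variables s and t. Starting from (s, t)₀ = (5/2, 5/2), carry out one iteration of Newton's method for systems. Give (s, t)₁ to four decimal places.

(3.4286, 0.6250)

At (5/2, 5/2): F = (18.7500, -31.0000).
Jacobian J = [[0, 2·t + 5], [-4·s + 3, -8·t]].
At the point, J = [[0.0000, 10.0000], [-7.0000, -20.0000]] (det J = 70.0000).
Solving J·Δ = −F gives Δ = (0.9286, -1.8750).
Then the next iterate is (s, t)₁ = (3.4286, 0.6250).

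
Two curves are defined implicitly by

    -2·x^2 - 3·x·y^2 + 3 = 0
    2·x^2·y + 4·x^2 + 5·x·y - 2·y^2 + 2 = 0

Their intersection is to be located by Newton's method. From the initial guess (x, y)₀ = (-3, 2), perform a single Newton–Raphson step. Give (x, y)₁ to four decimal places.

At (-3, 2): F = (21.0000, 36.0000).
Jacobian J = [[-4·x - 3·y^2, -6·x·y], [4·x·y + 8·x + 5·y, 2·x^2 + 5·x - 4·y]].
At the point, J = [[0.0000, 36.0000], [-38.0000, -5.0000]] (det J = 1368.0000).
Solving J·Δ = −F gives Δ = (1.0241, -0.5833).
Then the next iterate is (x, y)₁ = (-1.9759, 1.4167).

(-1.9759, 1.4167)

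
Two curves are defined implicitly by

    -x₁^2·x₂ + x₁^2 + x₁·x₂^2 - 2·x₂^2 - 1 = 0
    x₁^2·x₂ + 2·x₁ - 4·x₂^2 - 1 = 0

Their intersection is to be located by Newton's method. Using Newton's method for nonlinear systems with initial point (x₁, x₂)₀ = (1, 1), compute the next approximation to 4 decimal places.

At (1, 1): F = (-2.0000, -2.0000).
Jacobian J = [[-2·x₁·x₂ + 2·x₁ + x₂^2, -x₁^2 + 2·x₁·x₂ - 4·x₂], [2·x₁·x₂ + 2, x₁^2 - 8·x₂]].
At the point, J = [[1.0000, -3.0000], [4.0000, -7.0000]] (det J = 5.0000).
Solving J·Δ = −F gives Δ = (-1.6000, -1.2000).
Then the next iterate is (x₁, x₂)₁ = (-0.6000, -0.2000).

(-0.6000, -0.2000)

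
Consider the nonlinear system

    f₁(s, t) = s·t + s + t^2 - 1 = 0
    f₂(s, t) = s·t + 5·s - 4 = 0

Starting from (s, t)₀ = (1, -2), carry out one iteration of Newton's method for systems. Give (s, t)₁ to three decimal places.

(1.125, -1.375)

At (1, -2): F = (2.000, -1.000).
Jacobian J = [[t + 1, s + 2·t], [t + 5, s]].
At the point, J = [[-1.000, -3.000], [3.000, 1.000]] (det J = 8.000).
Solving J·Δ = −F gives Δ = (0.125, 0.625).
Then the next iterate is (s, t)₁ = (1.125, -1.375).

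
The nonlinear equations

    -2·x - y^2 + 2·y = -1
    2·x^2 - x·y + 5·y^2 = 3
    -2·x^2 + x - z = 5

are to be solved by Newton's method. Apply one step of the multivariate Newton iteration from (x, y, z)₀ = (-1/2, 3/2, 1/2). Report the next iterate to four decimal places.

At (-1/2, 3/2, 1/2): F = (2.7500, 9.5000, -6.5000).
Jacobian J = [[-2, -2·y + 2, 0], [4·x - y, -x + 10·y, 0], [-4·x + 1, 0, -1]].
At the point, J = [[-2.0000, -1.0000, 0.0000], [-3.5000, 15.5000, 0.0000], [3.0000, 0.0000, -1.0000]] (det J = 34.5000).
Solving J·Δ = −F gives Δ = (1.5109, -0.2717, -1.9674).
Then the next iterate is (x, y, z)₁ = (1.0109, 1.2283, -1.4674).

(1.0109, 1.2283, -1.4674)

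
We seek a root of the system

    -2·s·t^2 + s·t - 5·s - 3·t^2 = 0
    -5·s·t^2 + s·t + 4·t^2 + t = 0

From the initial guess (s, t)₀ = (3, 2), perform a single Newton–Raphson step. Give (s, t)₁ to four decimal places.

At (3, 2): F = (-45.0000, -36.0000).
Jacobian J = [[-2·t^2 + t - 5, -4·s·t + s - 6·t], [-5·t^2 + t, -10·s·t + s + 8·t + 1]].
At the point, J = [[-11.0000, -33.0000], [-18.0000, -40.0000]] (det J = -154.0000).
Solving J·Δ = −F gives Δ = (3.9740, -2.6883).
Then the next iterate is (s, t)₁ = (6.9740, -0.6883).

(6.9740, -0.6883)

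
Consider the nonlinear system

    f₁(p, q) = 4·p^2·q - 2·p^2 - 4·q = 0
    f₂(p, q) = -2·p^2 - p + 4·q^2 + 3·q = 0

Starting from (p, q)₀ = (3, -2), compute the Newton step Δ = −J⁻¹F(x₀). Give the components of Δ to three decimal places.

At (3, -2): F = (-82.000, -11.000).
Jacobian J = [[8·p·q - 4·p, 4·p^2 - 4], [-4·p - 1, 8·q + 3]].
At the point, J = [[-60.000, 32.000], [-13.000, -13.000]] (det J = 1196.000).
Solving J·Δ = −F gives Δ = (-1.186, 0.339).

(-1.186, 0.339)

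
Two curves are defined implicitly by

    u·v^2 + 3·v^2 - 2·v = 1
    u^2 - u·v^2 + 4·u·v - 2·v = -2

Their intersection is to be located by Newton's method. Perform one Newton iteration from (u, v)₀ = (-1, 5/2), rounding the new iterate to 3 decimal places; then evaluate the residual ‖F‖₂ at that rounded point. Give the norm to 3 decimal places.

At (-1, 5/2): F = (6.500, -5.750).
Jacobian J = [[v^2, 2·u·v + 6·v - 2], [2·u - v^2 + 4·v, -2·u·v + 4·u - 2]].
At the point, J = [[6.250, 8.000], [1.750, -1.000]] (det J = -20.250).
Solving J·Δ = −F gives Δ = (1.951, -2.336).
Then the next iterate is (u, v)₁ = (0.951, 0.164).
Re-evaluating at (0.951, 0.164): F = (-1.22173, 3.17468), so ‖F‖₂ = 3.402.

3.402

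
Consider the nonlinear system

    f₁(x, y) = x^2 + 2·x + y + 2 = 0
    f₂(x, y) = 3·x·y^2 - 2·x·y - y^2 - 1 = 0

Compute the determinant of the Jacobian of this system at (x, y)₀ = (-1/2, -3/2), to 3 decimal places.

J = [[2·x + 2, 1], [3·y^2 - 2·y, 6·x·y - 2·x - 2·y]].
At the point, J = [[1.000, 1.000], [9.750, 8.500]].
det J = -1.250.

-1.250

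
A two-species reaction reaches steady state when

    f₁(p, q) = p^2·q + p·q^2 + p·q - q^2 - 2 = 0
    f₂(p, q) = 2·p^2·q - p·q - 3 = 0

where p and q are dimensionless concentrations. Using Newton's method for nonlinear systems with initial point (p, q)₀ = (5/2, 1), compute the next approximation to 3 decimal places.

At (5/2, 1): F = (8.250, 7.000).
Jacobian J = [[2·p·q + q^2 + q, p^2 + 2·p·q + p - 2·q], [4·p·q - q, 2·p^2 - p]].
At the point, J = [[7.000, 11.750], [9.000, 10.000]] (det J = -35.750).
Solving J·Δ = −F gives Δ = (0.007, -0.706).
Then the next iterate is (p, q)₁ = (2.507, 0.294).

(2.507, 0.294)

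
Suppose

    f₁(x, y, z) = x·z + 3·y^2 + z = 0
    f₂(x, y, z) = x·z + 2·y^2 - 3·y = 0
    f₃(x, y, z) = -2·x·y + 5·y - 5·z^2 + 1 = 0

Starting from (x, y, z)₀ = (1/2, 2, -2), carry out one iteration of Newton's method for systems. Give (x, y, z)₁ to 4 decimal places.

(-1.8903, 0.8129, -1.6906)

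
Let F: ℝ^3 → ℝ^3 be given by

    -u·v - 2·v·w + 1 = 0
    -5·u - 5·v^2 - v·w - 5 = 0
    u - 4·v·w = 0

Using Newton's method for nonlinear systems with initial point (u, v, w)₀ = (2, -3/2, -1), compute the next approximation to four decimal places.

(3.8889, 0.9444, -2.2778)

At (2, -3/2, -1): F = (1.0000, -27.7500, -4.0000).
Jacobian J = [[-v, -u - 2·w, -2·v], [-5, -10·v - w, -v], [1, -4·w, -4·v]].
At the point, J = [[1.5000, 0.0000, 3.0000], [-5.0000, 16.0000, 1.5000], [1.0000, 4.0000, 6.0000]] (det J = 27.0000).
Solving J·Δ = −F gives Δ = (1.8889, 2.4444, -1.2778).
Then the next iterate is (u, v, w)₁ = (3.8889, 0.9444, -2.2778).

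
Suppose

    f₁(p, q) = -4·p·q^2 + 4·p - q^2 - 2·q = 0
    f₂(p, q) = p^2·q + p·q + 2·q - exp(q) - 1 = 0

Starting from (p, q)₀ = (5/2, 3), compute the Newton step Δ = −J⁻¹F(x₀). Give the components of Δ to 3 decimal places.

At (5/2, 3): F = (-95.000, 11.16446).
Jacobian J = [[-4·q^2 + 4, -8·p·q - 2·q - 2], [2·p·q + q, p^2 + p - exp(q) + 2]].
At the point, J = [[-32.000, -68.000], [18.000, -9.33554]] (det J = 1522.73718).
Solving J·Δ = −F gives Δ = (-1.081, -0.888).

(-1.081, -0.888)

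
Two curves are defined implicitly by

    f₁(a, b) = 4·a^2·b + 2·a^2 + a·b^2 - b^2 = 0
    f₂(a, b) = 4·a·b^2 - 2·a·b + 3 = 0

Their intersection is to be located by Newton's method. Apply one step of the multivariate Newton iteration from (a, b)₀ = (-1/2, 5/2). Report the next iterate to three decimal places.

(-0.565, 1.577)

At (-1/2, 5/2): F = (-6.375, -7.000).
Jacobian J = [[8·a·b + 4·a + b^2, 4·a^2 + 2·a·b - 2·b], [4·b^2 - 2·b, 8·a·b - 2·a]].
At the point, J = [[-5.750, -6.500], [20.000, -9.000]] (det J = 181.750).
Solving J·Δ = −F gives Δ = (-0.065, -0.923).
Then the next iterate is (a, b)₁ = (-0.565, 1.577).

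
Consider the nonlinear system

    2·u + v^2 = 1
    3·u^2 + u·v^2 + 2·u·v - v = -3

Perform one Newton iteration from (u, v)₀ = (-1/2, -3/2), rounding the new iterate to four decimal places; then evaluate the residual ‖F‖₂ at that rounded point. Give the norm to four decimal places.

5.2019

At (-1/2, -3/2): F = (0.2500, 5.6250).
Jacobian J = [[2, 2·v], [6·u + v^2 + 2·v, 2·u·v + 2·u - 1]].
At the point, J = [[2.0000, -3.0000], [-3.7500, -0.5000]] (det J = -12.2500).
Solving J·Δ = −F gives Δ = (1.3673, 0.9949).
Then the next iterate is (u, v)₁ = (0.8673, -0.5051).
Re-evaluating at (0.8673, -0.5051): F = (0.989726, 5.106852), so ‖F‖₂ = 5.2019.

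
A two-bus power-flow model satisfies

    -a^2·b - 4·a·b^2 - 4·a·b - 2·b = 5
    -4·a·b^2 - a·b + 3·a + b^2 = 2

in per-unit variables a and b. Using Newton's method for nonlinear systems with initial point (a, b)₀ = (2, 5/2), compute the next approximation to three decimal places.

At (2, 5/2): F = (-90.000, -44.750).
Jacobian J = [[-2·a·b - 4·b^2 - 4·b, -a^2 - 8·a·b - 4·a - 2], [-4·b^2 - b + 3, -8·a·b - a + 2·b]].
At the point, J = [[-45.000, -54.000], [-24.500, -37.000]] (det J = 342.000).
Solving J·Δ = −F gives Δ = (-2.671, 0.559).
Then the next iterate is (a, b)₁ = (-0.671, 3.059).

(-0.671, 3.059)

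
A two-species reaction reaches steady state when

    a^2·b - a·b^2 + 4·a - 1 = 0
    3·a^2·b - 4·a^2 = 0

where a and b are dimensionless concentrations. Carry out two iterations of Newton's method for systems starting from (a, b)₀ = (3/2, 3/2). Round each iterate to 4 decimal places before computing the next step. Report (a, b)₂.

(0.4366, 1.4677)

At (3/2, 3/2): F = (5.0000, 1.1250).
Jacobian J = [[2·a·b - b^2 + 4, a^2 - 2·a·b], [6·a·b - 8·a, 3·a^2]].
At the point, J = [[6.2500, -2.2500], [1.5000, 6.7500]] (det J = 45.5625).
Solving J·Δ = −F gives Δ = (-0.7963, 0.0103).
Then the next iterate is (a, b)₁ = (0.7037, 1.5103).
Round to (0.7037, 1.5103) and repeat: F = (0.957547, 0.262898), J = [[3.844590, -1.630403], [0.747189, 1.485581]].
Δ = (-0.2671, -0.0426), so (a, b)₂ = (0.4366, 1.4677).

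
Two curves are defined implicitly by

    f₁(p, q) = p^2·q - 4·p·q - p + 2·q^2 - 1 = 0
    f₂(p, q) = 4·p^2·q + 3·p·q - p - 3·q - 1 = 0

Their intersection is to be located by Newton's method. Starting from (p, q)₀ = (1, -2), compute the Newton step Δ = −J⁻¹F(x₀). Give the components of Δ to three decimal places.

(-0.257, 1.021)

At (1, -2): F = (12.000, -10.000).
Jacobian J = [[2·p·q - 4·q - 1, p^2 - 4·p + 4·q], [8·p·q + 3·q - 1, 4·p^2 + 3·p - 3]].
At the point, J = [[3.000, -11.000], [-23.000, 4.000]] (det J = -241.000).
Solving J·Δ = −F gives Δ = (-0.257, 1.021).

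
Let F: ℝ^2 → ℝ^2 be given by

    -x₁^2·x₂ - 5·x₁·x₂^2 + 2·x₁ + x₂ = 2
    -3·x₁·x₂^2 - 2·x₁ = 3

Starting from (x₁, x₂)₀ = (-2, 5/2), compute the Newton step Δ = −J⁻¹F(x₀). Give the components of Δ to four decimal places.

At (-2, 5/2): F = (49.0000, 38.5000).
Jacobian J = [[-2·x₁·x₂ - 5·x₂^2 + 2, -x₁^2 - 10·x₁·x₂ + 1], [-3·x₂^2 - 2, -6·x₁·x₂]].
At the point, J = [[-19.2500, 47.0000], [-20.7500, 30.0000]] (det J = 397.7500).
Solving J·Δ = −F gives Δ = (0.8536, -0.6930).

(0.8536, -0.6930)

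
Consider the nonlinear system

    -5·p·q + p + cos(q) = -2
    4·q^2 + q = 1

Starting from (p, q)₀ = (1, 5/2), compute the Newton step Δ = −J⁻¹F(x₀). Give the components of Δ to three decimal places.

(-0.281, -1.262)

At (1, 5/2): F = (-10.30114, 26.500).
Jacobian J = [[-5·q + 1, -5·p - sin(q)], [0, 8·q + 1]].
At the point, J = [[-11.500, -5.59847], [0.000, 21.000]] (det J = -241.500).
Solving J·Δ = −F gives Δ = (-0.281, -1.262).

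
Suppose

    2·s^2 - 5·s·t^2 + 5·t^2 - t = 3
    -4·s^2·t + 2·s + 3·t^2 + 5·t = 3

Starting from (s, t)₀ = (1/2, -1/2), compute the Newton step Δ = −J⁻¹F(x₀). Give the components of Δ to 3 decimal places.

(0.864, -0.208)

At (1/2, -1/2): F = (-1.375, -3.250).
Jacobian J = [[4·s - 5·t^2, -10·s·t + 10·t - 1], [-8·s·t + 2, -4·s^2 + 6·t + 5]].
At the point, J = [[0.750, -3.500], [4.000, 1.000]] (det J = 14.750).
Solving J·Δ = −F gives Δ = (0.864, -0.208).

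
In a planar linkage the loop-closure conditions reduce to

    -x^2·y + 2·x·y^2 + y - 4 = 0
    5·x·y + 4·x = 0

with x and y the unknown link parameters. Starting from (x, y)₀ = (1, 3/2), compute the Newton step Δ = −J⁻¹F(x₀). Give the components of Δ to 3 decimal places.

(-1.081, 0.187)

At (1, 3/2): F = (0.500, 11.500).
Jacobian J = [[-2·x·y + 2·y^2, -x^2 + 4·x·y + 1], [5·y + 4, 5·x]].
At the point, J = [[1.500, 6.000], [11.500, 5.000]] (det J = -61.500).
Solving J·Δ = −F gives Δ = (-1.081, 0.187).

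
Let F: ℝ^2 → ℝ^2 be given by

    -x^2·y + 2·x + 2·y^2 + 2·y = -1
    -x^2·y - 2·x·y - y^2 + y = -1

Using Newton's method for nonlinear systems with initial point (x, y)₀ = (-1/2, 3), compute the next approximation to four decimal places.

(2.5500, 0.2000)

At (-1/2, 3): F = (23.2500, -2.7500).
Jacobian J = [[-2·x·y + 2, -x^2 + 4·y + 2], [-2·x·y - 2·y, -x^2 - 2·x - 2·y + 1]].
At the point, J = [[5.0000, 13.7500], [-3.0000, -4.2500]] (det J = 20.0000).
Solving J·Δ = −F gives Δ = (3.0500, -2.8000).
Then the next iterate is (x, y)₁ = (2.5500, 0.2000).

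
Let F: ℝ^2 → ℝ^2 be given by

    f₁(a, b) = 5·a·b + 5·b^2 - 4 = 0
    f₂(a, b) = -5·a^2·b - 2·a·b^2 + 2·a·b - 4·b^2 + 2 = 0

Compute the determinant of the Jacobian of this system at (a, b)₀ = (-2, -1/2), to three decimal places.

-112.500

J = [[5·b, 5·a + 10·b], [-10·a·b - 2·b^2 + 2·b, -5·a^2 - 4·a·b + 2·a - 8·b]].
At the point, J = [[-2.500, -15.000], [-11.500, -24.000]].
det J = -112.500.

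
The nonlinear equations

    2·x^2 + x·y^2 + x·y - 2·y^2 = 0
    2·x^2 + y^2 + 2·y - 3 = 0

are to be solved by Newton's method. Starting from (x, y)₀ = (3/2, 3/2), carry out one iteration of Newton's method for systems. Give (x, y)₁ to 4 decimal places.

(0.9231, 0.8423)

At (3/2, 3/2): F = (5.6250, 6.7500).
Jacobian J = [[4·x + y^2 + y, 2·x·y + x - 4·y], [4·x, 2·y + 2]].
At the point, J = [[9.7500, 0.0000], [6.0000, 5.0000]] (det J = 48.7500).
Solving J·Δ = −F gives Δ = (-0.5769, -0.6577).
Then the next iterate is (x, y)₁ = (0.9231, 0.8423).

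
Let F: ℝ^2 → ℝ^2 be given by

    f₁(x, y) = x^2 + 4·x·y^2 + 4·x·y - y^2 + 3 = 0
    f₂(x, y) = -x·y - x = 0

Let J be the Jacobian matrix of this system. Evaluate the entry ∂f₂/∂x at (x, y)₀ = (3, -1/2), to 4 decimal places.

-0.5000

∂f₂/∂x = -y - 1.
At (3, -1/2) this is -0.5000.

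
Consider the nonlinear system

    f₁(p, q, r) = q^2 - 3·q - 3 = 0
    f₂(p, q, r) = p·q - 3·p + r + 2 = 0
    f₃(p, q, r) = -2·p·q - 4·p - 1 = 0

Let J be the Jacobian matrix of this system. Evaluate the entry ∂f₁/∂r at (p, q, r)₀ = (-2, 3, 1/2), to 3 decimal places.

0.000

∂f₁/∂r = 0.
At (-2, 3, 1/2) this is 0.000.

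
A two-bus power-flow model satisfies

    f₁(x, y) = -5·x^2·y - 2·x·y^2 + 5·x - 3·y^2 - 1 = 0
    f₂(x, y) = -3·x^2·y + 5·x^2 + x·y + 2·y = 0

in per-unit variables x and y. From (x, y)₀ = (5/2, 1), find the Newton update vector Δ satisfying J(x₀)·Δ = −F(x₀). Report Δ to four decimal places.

At (5/2, 1): F = (-27.7500, 17.0000).
Jacobian J = [[-10·x·y - 2·y^2 + 5, -5·x^2 - 4·x·y - 6·y], [-6·x·y + 10·x + y, -3·x^2 + x + 2]].
At the point, J = [[-22.0000, -47.2500], [11.0000, -14.2500]] (det J = 833.2500).
Solving J·Δ = −F gives Δ = (-1.4386, 0.0825).

(-1.4386, 0.0825)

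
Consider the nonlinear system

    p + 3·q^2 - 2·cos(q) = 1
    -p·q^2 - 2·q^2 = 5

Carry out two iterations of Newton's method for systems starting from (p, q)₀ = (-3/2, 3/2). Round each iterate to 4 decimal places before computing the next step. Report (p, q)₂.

At (-3/2, 3/2): F = (4.108526, -6.1250).
Jacobian J = [[1, 6·q + 2·sin(q)], [-q^2, -2·p·q - 4·q]].
At the point, J = [[1.0000, 10.994990], [-2.2500, -1.5000]] (det J = 23.238727).
Solving J·Δ = −F gives Δ = (-2.6327, -0.1342).
Then the next iterate is (p, q)₁ = (-4.1327, 1.3658).
Round to (-4.1327, 1.3658) and repeat: F = (0.056402, -1.021641), J = [[1.0000, 10.152923], [-1.865410, 5.825683]].
Δ = (-0.4321, 0.0370), so (p, q)₂ = (-4.5648, 1.4028).

(-4.5648, 1.4028)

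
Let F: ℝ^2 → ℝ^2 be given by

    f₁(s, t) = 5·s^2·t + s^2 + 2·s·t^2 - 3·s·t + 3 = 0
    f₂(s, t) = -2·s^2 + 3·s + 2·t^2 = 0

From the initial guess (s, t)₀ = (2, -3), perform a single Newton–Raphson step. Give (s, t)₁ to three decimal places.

(1.503, -1.460)

At (2, -3): F = (1.000, 16.000).
Jacobian J = [[10·s·t + 2·s + 2·t^2 - 3·t, 5·s^2 + 4·s·t - 3·s], [-4·s + 3, 4·t]].
At the point, J = [[-29.000, -10.000], [-5.000, -12.000]] (det J = 298.000).
Solving J·Δ = −F gives Δ = (-0.497, 1.540).
Then the next iterate is (s, t)₁ = (1.503, -1.460).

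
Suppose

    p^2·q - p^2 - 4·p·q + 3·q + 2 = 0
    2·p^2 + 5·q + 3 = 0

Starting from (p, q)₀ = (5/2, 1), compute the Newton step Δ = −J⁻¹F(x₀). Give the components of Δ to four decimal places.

(-0.7700, -2.5600)

At (5/2, 1): F = (-5.0000, 20.5000).
Jacobian J = [[2·p·q - 2·p - 4·q, p^2 - 4·p + 3], [4·p, 5]].
At the point, J = [[-4.0000, -0.7500], [10.0000, 5.0000]] (det J = -12.5000).
Solving J·Δ = −F gives Δ = (-0.7700, -2.5600).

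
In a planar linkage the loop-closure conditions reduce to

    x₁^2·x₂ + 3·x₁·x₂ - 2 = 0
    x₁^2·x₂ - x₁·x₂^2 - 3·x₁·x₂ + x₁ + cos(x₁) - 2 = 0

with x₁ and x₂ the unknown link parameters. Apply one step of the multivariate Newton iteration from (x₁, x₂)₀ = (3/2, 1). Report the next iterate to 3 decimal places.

(1.632, 0.179)

At (3/2, 1): F = (4.750, -4.17926).
Jacobian J = [[2·x₁·x₂ + 3·x₂, x₁^2 + 3·x₁], [2·x₁·x₂ - x₂^2 - 3·x₂ - sin(x₁) + 1, x₁^2 - 2·x₁·x₂ - 3·x₁]].
At the point, J = [[6.000, 6.750], [-0.99749, -5.250]] (det J = -24.76691).
Solving J·Δ = −F gives Δ = (0.132, -0.821).
Then the next iterate is (x₁, x₂)₁ = (1.632, 0.179).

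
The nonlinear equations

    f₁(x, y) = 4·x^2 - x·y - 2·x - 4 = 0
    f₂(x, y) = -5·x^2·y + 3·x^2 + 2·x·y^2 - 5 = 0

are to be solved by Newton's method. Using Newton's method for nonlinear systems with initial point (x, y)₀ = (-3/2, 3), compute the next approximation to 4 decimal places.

(-0.8342, 2.2120)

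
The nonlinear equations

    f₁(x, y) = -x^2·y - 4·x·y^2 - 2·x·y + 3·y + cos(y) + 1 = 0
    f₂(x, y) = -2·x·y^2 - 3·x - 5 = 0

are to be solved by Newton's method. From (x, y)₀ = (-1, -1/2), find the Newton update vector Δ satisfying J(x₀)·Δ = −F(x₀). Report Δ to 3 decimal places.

(0.282, -1.243)

At (-1, -1/2): F = (0.87758, -1.500).
Jacobian J = [[-2·x·y - 4·y^2 - 2·y, -x^2 - 8·x·y - 2·x - sin(y) + 3], [-2·y^2 - 3, -4·x·y]].
At the point, J = [[-1.000, 0.47943], [-3.500, -2.000]] (det J = 3.67799).
Solving J·Δ = −F gives Δ = (0.282, -1.243).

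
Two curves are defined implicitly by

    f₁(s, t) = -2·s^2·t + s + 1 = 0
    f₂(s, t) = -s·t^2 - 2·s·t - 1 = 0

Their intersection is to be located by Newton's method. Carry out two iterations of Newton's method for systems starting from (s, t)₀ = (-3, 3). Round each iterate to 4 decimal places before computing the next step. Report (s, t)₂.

(-1.4703, 0.9892)

At (-3, 3): F = (-56.0000, 44.0000).
Jacobian J = [[-4·s·t + 1, -2·s^2], [-t^2 - 2·t, -2·s·t - 2·s]].
At the point, J = [[37.0000, -18.0000], [-15.0000, 24.0000]] (det J = 618.0000).
Solving J·Δ = −F gives Δ = (0.8932, -1.2751).
Then the next iterate is (s, t)₁ = (-2.1068, 1.7249).
Round to (-2.1068, 1.7249) and repeat: F = (-16.419104, 12.536359), J = [[15.536077, -8.877212], [-6.425080, 11.481639]].
Δ = (0.6365, -0.7357), so (s, t)₂ = (-1.4703, 0.9892).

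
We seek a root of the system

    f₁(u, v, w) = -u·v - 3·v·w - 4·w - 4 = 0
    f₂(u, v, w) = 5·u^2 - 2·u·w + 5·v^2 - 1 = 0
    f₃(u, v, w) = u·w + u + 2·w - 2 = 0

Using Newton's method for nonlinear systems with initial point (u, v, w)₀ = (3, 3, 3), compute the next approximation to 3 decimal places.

(1.643, 1.296, 0.886)

At (3, 3, 3): F = (-52.000, 71.000, 16.000).
Jacobian J = [[-v, -u - 3·w, -3·v - 4], [10·u - 2·w, 10·v, -2·u], [w + 1, 0, u + 2]].
At the point, J = [[-3.000, -12.000, -13.000], [24.000, 30.000, -6.000], [4.000, 0.000, 5.000]] (det J = 2838.000).
Solving J·Δ = −F gives Δ = (-1.357, -1.704, -2.114).
Then the next iterate is (u, v, w)₁ = (1.643, 1.296, 0.886).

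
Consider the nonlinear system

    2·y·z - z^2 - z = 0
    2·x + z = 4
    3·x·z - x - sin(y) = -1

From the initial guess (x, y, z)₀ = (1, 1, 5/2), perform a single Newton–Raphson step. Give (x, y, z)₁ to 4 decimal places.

(-2.6420, 7.1772, 9.2840)

At (1, 1, 5/2): F = (-3.7500, 0.5000, 6.658529).
Jacobian J = [[0, 2·z, 2·y - 2·z - 1], [2, 0, 1], [3·z - 1, -cos(y), 3·x]].
At the point, J = [[0.0000, 5.0000, -4.0000], [2.0000, 0.0000, 1.0000], [6.5000, -0.540302, 3.0000]] (det J = 6.822418).
Solving J·Δ = −F gives Δ = (-3.6420, 6.1772, 6.7840).
Then the next iterate is (x, y, z)₁ = (-2.6420, 7.1772, 9.2840).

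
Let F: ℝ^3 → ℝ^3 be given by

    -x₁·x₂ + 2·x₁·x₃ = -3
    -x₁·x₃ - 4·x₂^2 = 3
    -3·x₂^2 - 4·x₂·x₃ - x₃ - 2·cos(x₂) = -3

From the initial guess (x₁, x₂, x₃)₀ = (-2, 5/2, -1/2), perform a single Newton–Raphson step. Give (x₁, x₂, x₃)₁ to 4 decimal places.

At (-2, 5/2, -1/2): F = (10.0000, -29.0000, -8.647713).
Jacobian J = [[-x₂ + 2·x₃, -x₁, 2·x₁], [-x₃, -8·x₂, -x₁], [0, -6·x₂ - 4·x₃ + 2·sin(x₂), -4·x₂ - 1]].
At the point, J = [[-3.5000, 2.0000, -4.0000], [0.5000, -20.0000, 2.0000], [0.0000, -11.803056, -11.0000]] (det J = -818.015279).
Solving J·Δ = −F gives Δ = (1.3278, -1.3505, 0.6629).
Then the next iterate is (x₁, x₂, x₃)₁ = (-0.6722, 1.1495, 0.1629).

(-0.6722, 1.1495, 0.1629)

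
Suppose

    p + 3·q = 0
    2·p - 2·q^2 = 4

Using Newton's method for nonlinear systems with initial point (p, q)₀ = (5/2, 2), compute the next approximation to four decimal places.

(-0.8571, 0.2857)

At (5/2, 2): F = (8.5000, -7.0000).
Jacobian J = [[1, 3], [2, -4·q]].
At the point, J = [[1.0000, 3.0000], [2.0000, -8.0000]] (det J = -14.0000).
Solving J·Δ = −F gives Δ = (-3.3571, -1.7143).
Then the next iterate is (p, q)₁ = (-0.8571, 0.2857).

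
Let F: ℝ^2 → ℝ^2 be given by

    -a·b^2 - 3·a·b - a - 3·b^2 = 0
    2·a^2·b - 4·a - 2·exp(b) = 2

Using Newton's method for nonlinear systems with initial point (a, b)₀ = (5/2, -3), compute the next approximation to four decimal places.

At (5/2, -3): F = (-29.5000, -49.599574).
Jacobian J = [[-b^2 - 3·b - 1, -2·a·b - 3·a - 6·b], [4·a·b - 4, 2·a^2 - 2·exp(b)]].
At the point, J = [[-1.0000, 25.5000], [-34.0000, 12.400426]] (det J = 854.599574).
Solving J·Δ = −F gives Δ = (-1.0519, 1.1156).
Then the next iterate is (a, b)₁ = (1.4481, -1.8844).

(1.4481, -1.8844)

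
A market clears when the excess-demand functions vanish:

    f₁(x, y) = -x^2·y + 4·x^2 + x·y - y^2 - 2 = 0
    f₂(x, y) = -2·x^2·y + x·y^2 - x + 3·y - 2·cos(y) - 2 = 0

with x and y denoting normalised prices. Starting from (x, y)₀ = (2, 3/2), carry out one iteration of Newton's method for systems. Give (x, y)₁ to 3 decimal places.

(1.508, 2.118)

At (2, 3/2): F = (8.750, -7.14147).
Jacobian J = [[-2·x·y + 8·x + y, -x^2 + x - 2·y], [-4·x·y + y^2 - 1, -2·x^2 + 2·x·y + 2·sin(y) + 3]].
At the point, J = [[11.500, -5.000], [-10.750, 2.99499]] (det J = -19.30762).
Solving J·Δ = −F gives Δ = (-0.492, 0.618).
Then the next iterate is (x, y)₁ = (1.508, 2.118).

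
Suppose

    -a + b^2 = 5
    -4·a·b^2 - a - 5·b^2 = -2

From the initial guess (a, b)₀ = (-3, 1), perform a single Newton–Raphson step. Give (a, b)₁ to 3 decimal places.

(-12.500, -3.250)

At (-3, 1): F = (-1.000, 12.000).
Jacobian J = [[-1, 2·b], [-4·b^2 - 1, -8·a·b - 10·b]].
At the point, J = [[-1.000, 2.000], [-5.000, 14.000]] (det J = -4.000).
Solving J·Δ = −F gives Δ = (-9.500, -4.250).
Then the next iterate is (a, b)₁ = (-12.500, -3.250).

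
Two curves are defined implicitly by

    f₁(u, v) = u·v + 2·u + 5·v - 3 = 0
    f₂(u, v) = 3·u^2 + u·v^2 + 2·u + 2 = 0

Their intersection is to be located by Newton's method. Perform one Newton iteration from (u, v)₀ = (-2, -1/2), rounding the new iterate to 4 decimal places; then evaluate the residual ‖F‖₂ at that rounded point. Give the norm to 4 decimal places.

3.0174

At (-2, -1/2): F = (-8.5000, 9.5000).
Jacobian J = [[v + 2, u + 5], [6·u + v^2 + 2, 2·u·v]].
At the point, J = [[1.5000, 3.0000], [-9.7500, 2.0000]] (det J = 32.2500).
Solving J·Δ = −F gives Δ = (1.4109, 2.1279).
Then the next iterate is (u, v)₁ = (-0.5891, 1.6279).
Re-evaluating at (-0.5891, 1.6279): F = (3.002304, 0.301767), so ‖F‖₂ = 3.0174.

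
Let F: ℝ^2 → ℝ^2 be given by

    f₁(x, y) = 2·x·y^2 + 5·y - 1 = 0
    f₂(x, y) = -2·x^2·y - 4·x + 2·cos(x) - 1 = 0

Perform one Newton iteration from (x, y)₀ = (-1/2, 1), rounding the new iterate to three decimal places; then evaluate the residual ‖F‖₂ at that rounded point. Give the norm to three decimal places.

53.595

At (-1/2, 1): F = (3.000, 2.25517).
Jacobian J = [[2·y^2, 4·x·y + 5], [-4·x·y - 2·sin(x) - 4, -2·x^2]].
At the point, J = [[2.000, 3.000], [-1.04115, -0.500]] (det J = 2.12345).
Solving J·Δ = −F gives Δ = (3.892, -3.595).
Then the next iterate is (x, y)₁ = (3.392, -2.595).
Re-evaluating at (3.392, -2.595): F = (31.70863, 43.20877), so ‖F‖₂ = 53.595.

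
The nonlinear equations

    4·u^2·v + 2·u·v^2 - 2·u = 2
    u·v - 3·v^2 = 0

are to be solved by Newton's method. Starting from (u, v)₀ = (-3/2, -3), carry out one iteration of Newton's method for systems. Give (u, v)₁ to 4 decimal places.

(-1.2157, -1.5847)

At (-3/2, -3): F = (-53.0000, -22.5000).
Jacobian J = [[8·u·v + 2·v^2 - 2, 4·u^2 + 4·u·v], [v, u - 6·v]].
At the point, J = [[52.0000, 27.0000], [-3.0000, 16.5000]] (det J = 939.0000).
Solving J·Δ = −F gives Δ = (0.2843, 1.4153).
Then the next iterate is (u, v)₁ = (-1.2157, -1.5847).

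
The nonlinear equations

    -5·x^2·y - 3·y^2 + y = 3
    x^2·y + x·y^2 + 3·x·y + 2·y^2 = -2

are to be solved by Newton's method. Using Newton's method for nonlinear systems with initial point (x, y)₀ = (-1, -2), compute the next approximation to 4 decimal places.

At (-1, -2): F = (-7.0000, 10.0000).
Jacobian J = [[-10·x·y, -5·x^2 - 6·y + 1], [2·x·y + y^2 + 3·y, x^2 + 2·x·y + 3·x + 4·y]].
At the point, J = [[-20.0000, 8.0000], [2.0000, -6.0000]] (det J = 104.0000).
Solving J·Δ = −F gives Δ = (0.3654, 1.7885).
Then the next iterate is (x, y)₁ = (-0.6346, -0.2115).

(-0.6346, -0.2115)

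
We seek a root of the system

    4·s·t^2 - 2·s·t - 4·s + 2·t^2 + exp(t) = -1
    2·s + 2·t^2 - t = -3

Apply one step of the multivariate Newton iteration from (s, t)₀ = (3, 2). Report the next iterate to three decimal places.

At (3, 2): F = (40.38906, 15.000).
Jacobian J = [[4·t^2 - 2·t - 4, 8·s·t - 2·s + 4·t + exp(t)], [2, 4·t - 1]].
At the point, J = [[8.000, 57.38906], [2.000, 7.000]] (det J = -58.77811).
Solving J·Δ = −F gives Δ = (-9.836, 0.667).
Then the next iterate is (s, t)₁ = (-6.836, 2.667).

(-6.836, 2.667)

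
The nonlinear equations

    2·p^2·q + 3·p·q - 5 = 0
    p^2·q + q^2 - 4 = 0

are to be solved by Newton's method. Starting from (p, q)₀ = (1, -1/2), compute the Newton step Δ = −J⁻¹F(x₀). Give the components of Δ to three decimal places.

(-4.250, -1.475)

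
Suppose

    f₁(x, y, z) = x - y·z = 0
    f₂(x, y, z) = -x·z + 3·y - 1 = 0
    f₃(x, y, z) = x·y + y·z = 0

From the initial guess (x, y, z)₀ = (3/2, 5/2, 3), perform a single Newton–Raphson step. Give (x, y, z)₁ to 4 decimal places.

At (3/2, 5/2, 3): F = (-6.0000, 2.0000, 11.2500).
Jacobian J = [[1, -z, -y], [-z, 3, -x], [y, x + z, y]].
At the point, J = [[1.0000, -3.0000, -2.5000], [-3.0000, 3.0000, -1.5000], [2.5000, 4.5000, 2.5000]] (det J = 55.5000).
Solving J·Δ = −F gives Δ = (-0.7568, -1.7342, -0.6216).
Then the next iterate is (x, y, z)₁ = (0.7432, 0.7658, 2.3784).

(0.7432, 0.7658, 2.3784)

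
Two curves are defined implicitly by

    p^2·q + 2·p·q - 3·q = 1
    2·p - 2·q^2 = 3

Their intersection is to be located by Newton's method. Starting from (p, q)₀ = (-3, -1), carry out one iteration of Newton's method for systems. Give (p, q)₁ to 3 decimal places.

(-2.750, 1.625)

At (-3, -1): F = (-1.000, -11.000).
Jacobian J = [[2·p·q + 2·q, p^2 + 2·p - 3], [2, -4·q]].
At the point, J = [[4.000, 0.000], [2.000, 4.000]] (det J = 16.000).
Solving J·Δ = −F gives Δ = (0.250, 2.625).
Then the next iterate is (p, q)₁ = (-2.750, 1.625).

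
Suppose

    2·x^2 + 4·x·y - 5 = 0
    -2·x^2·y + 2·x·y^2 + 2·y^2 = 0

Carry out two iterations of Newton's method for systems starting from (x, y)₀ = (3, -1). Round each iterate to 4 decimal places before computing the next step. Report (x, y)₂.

At (3, -1): F = (1.0000, 26.0000).
Jacobian J = [[4·x + 4·y, 4·x], [-4·x·y + 2·y^2, -2·x^2 + 4·x·y + 4·y]].
At the point, J = [[8.0000, 12.0000], [14.0000, -34.0000]] (det J = -440.0000).
Solving J·Δ = −F gives Δ = (-0.7864, 0.4409).
Then the next iterate is (x, y)₁ = (2.2136, -0.5591).
Round to (2.2136, -0.5591) and repeat: F = (-0.150445, 7.488304), J = [[6.6180, 8.8544], [5.575681, -16.986945]].
Δ = (-0.3940, 0.3115), so (x, y)₂ = (1.8196, -0.2476).

(1.8196, -0.2476)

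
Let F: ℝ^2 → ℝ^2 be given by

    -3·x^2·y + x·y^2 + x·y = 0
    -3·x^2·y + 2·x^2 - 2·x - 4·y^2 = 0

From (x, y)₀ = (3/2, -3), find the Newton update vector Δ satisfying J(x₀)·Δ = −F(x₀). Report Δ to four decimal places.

(-0.2982, 1.3620)

At (3/2, -3): F = (29.2500, -14.2500).
Jacobian J = [[-6·x·y + y^2 + y, -3·x^2 + 2·x·y + x], [-6·x·y + 4·x - 2, -3·x^2 - 8·y]].
At the point, J = [[33.0000, -14.2500], [31.0000, 17.2500]] (det J = 1011.0000).
Solving J·Δ = −F gives Δ = (-0.2982, 1.3620).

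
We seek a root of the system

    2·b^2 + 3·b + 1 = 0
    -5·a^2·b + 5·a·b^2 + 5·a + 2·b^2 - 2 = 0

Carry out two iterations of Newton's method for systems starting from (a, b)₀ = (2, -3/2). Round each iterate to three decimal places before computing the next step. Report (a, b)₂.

(0.338, -1.033)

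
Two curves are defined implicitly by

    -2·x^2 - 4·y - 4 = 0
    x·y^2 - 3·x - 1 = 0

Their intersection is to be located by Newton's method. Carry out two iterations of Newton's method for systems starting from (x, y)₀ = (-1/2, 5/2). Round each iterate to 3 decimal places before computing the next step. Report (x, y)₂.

At (-1/2, 5/2): F = (-14.500, -2.625).
Jacobian J = [[-4·x, -4], [y^2 - 3, 2·x·y]].
At the point, J = [[2.000, -4.000], [3.250, -2.500]] (det J = 8.000).
Solving J·Δ = −F gives Δ = (-3.219, -5.234).
Then the next iterate is (x, y)₁ = (-3.719, -2.734).
Round to (-3.719, -2.734) and repeat: F = (-20.72592, -17.64162), J = [[14.876, -4.000], [4.47476, 20.33549]].
Δ = (1.536, 0.530), so (x, y)₂ = (-2.183, -2.204).

(-2.183, -2.204)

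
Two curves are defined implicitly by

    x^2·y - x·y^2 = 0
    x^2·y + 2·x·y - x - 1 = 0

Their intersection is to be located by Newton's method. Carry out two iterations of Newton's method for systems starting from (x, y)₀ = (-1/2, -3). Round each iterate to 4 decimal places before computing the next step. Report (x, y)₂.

(-0.3258, -0.5072)

At (-1/2, -3): F = (3.7500, 1.7500).
Jacobian J = [[2·x·y - y^2, x^2 - 2·x·y], [2·x·y + 2·y - 1, x^2 + 2·x]].
At the point, J = [[-6.0000, -2.7500], [-4.0000, -0.7500]] (det J = -6.5000).
Solving J·Δ = −F gives Δ = (0.3077, 0.6923).
Then the next iterate is (x, y)₁ = (-0.1923, -2.3077).
Round to (-0.1923, -2.3077) and repeat: F = (0.938753, -0.005496), J = [[-4.437938, -0.850562], [-4.727859, -0.347621]].
Δ = (-0.1335, 1.8005), so (x, y)₂ = (-0.3258, -0.5072).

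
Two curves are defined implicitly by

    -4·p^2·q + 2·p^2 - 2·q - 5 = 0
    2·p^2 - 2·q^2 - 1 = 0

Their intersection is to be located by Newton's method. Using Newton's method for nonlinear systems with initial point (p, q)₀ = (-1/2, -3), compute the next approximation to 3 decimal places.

At (-1/2, -3): F = (4.500, -18.500).
Jacobian J = [[-8·p·q + 4·p, -4·p^2 - 2], [4·p, -4·q]].
At the point, J = [[-14.000, -3.000], [-2.000, 12.000]] (det J = -174.000).
Solving J·Δ = −F gives Δ = (-0.009, 1.540).
Then the next iterate is (p, q)₁ = (-0.509, -1.460).

(-0.509, -1.460)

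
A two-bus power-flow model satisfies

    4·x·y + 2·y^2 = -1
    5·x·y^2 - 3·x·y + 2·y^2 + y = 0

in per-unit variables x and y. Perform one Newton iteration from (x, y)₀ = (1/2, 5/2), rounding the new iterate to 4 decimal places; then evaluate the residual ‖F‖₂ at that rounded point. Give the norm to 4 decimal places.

At (1/2, 5/2): F = (18.5000, 26.8750).
Jacobian J = [[4·y, 4·x + 4·y], [5·y^2 - 3·y, 10·x·y - 3·x + 4·y + 1]].
At the point, J = [[10.0000, 12.0000], [23.7500, 22.0000]] (det J = -65.0000).
Solving J·Δ = −F gives Δ = (1.3000, -2.6250).
Then the next iterate is (x, y)₁ = (1.8000, -0.1250).
Re-evaluating at (1.8000, -0.1250): F = (0.131250, 0.721875), so ‖F‖₂ = 0.7337.

0.7337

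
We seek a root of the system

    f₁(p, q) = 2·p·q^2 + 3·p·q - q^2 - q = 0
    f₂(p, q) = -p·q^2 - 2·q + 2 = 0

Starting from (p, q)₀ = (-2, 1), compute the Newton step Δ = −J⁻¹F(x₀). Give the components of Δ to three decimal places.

(1.429, -0.286)

At (-2, 1): F = (-12.000, 2.000).
Jacobian J = [[2·q^2 + 3·q, 4·p·q + 3·p - 2·q - 1], [-q^2, -2·p·q - 2]].
At the point, J = [[5.000, -17.000], [-1.000, 2.000]] (det J = -7.000).
Solving J·Δ = −F gives Δ = (1.429, -0.286).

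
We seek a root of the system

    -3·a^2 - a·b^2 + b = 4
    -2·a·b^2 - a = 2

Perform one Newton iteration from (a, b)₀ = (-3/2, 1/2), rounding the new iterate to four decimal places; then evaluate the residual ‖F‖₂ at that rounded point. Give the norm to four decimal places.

At (-3/2, 1/2): F = (-9.8750, 0.2500).
Jacobian J = [[-6·a - b^2, -2·a·b + 1], [-2·b^2 - 1, -4·a·b]].
At the point, J = [[8.7500, 2.5000], [-1.5000, 3.0000]] (det J = 30.0000).
Solving J·Δ = −F gives Δ = (1.0083, 0.4208).
Then the next iterate is (a, b)₁ = (-0.4917, 0.9208).
Re-evaluating at (-0.4917, 0.9208): F = (-3.387608, -0.674502), so ‖F‖₂ = 3.4541.

3.4541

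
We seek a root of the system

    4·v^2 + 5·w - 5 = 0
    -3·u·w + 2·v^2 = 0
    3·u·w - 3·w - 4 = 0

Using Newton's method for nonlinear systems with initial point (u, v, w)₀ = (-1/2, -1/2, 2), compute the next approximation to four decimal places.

(-0.0379, -1.8409, -0.2727)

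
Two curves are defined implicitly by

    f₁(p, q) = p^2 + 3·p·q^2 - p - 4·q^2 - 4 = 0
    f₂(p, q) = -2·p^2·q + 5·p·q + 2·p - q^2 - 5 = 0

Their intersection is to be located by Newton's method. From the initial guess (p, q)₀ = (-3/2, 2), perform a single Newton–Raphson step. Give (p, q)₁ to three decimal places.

(-0.517, 1.224)

At (-3/2, 2): F = (-34.250, -36.000).
Jacobian J = [[2·p + 3·q^2 - 1, 6·p·q - 8·q], [-4·p·q + 5·q + 2, -2·p^2 + 5·p - 2·q]].
At the point, J = [[8.000, -34.000], [24.000, -16.000]] (det J = 688.000).
Solving J·Δ = −F gives Δ = (0.983, -0.776).
Then the next iterate is (p, q)₁ = (-0.517, 1.224).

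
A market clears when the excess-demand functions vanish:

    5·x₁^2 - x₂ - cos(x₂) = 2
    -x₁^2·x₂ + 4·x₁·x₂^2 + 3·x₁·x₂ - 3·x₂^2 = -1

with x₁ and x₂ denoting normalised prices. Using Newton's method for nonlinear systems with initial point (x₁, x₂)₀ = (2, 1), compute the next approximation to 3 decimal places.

At (2, 1): F = (16.45970, 8.000).
Jacobian J = [[10·x₁, sin(x₂) - 1], [-2·x₁·x₂ + 4·x₂^2 + 3·x₂, -x₁^2 + 8·x₁·x₂ + 3·x₁ - 6·x₂]].
At the point, J = [[20.000, -0.15853], [3.000, 12.000]] (det J = 240.47559).
Solving J·Δ = −F gives Δ = (-0.827, -0.460).
Then the next iterate is (x₁, x₂)₁ = (1.173, 0.540).

(1.173, 0.540)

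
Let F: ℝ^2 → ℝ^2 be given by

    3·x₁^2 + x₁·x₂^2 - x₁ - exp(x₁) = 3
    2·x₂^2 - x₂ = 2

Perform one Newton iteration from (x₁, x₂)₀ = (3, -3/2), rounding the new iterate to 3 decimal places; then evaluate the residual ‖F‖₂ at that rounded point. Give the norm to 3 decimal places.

305.932

At (3, -3/2): F = (7.66446, 4.000).
Jacobian J = [[6·x₁ + x₂^2 - exp(x₁) - 1, 2·x₁·x₂], [0, 4·x₂ - 1]].
At the point, J = [[-0.83554, -9.000], [0.000, -7.000]] (det J = 5.84876).
Solving J·Δ = −F gives Δ = (3.018, 0.571).
Then the next iterate is (x₁, x₂)₁ = (6.018, -0.929).
Re-evaluating at (6.018, -0.929): F = (-305.93151, 0.65508), so ‖F‖₂ = 305.932.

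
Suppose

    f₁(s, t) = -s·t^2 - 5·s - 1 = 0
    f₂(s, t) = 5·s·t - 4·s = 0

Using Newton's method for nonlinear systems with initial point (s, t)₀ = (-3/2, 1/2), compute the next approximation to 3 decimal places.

(-0.180, 0.536)

At (-3/2, 1/2): F = (6.875, 2.250).
Jacobian J = [[-t^2 - 5, -2·s·t], [5·t - 4, 5·s]].
At the point, J = [[-5.250, 1.500], [-1.500, -7.500]] (det J = 41.625).
Solving J·Δ = −F gives Δ = (1.320, 0.036).
Then the next iterate is (s, t)₁ = (-0.180, 0.536).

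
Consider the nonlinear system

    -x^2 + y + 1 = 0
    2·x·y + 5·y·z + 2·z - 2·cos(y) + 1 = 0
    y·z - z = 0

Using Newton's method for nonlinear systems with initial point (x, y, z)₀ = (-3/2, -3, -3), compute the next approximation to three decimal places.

(-0.261, -2.467, -0.400)

At (-3/2, -3, -3): F = (-4.250, 50.97998, 12.000).
Jacobian J = [[-2·x, 1, 0], [2·y, 2·x + 5·z + 2·sin(y), 5·y + 2], [0, z, y - 1]].
At the point, J = [[3.000, 1.000, 0.000], [-6.000, -18.28224, -13.000], [0.000, -3.000, -4.000]] (det J = 78.38688).
Solving J·Δ = −F gives Δ = (1.239, 0.533, 2.600).
Then the next iterate is (x, y, z)₁ = (-0.261, -2.467, -0.400).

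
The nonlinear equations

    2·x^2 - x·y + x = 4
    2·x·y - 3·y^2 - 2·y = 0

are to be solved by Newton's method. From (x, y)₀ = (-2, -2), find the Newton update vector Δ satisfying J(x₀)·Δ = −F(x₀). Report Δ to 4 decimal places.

(-0.5455, -0.3636)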